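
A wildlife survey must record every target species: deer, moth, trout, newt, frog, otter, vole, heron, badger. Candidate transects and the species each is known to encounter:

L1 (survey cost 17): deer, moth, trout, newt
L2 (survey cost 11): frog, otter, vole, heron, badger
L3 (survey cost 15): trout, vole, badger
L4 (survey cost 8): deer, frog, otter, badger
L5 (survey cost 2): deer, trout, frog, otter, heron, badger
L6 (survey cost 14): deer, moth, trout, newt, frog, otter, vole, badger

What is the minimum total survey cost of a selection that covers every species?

16

L5, L6 cover every species at survey cost 2 + 14 = 16.
Any cover uses at least 2 transects; among all covering selections none totals below 16.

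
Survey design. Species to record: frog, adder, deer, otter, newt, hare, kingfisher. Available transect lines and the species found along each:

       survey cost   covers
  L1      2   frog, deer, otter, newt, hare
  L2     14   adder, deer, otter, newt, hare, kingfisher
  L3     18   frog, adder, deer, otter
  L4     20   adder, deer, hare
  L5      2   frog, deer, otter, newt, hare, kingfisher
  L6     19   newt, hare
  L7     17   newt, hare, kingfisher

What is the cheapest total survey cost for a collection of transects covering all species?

L1, L2 cover every species at survey cost 2 + 14 = 16.
Any cover uses at least 2 transects; among all covering selections none totals below 16.

16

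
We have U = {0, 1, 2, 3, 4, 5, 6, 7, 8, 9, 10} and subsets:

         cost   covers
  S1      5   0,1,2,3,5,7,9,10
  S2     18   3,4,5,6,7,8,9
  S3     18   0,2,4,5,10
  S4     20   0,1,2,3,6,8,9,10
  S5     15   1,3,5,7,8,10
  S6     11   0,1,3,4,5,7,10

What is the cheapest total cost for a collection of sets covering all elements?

23

S1, S2 cover every element at cost 5 + 18 = 23.
Any cover uses at least 2 sets; among all covering selections none totals below 23.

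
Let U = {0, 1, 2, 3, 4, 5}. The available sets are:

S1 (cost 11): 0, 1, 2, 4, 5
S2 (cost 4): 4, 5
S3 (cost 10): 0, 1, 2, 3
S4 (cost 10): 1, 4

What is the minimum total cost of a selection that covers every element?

S2, S3 cover every element at cost 4 + 10 = 14.
Any cover uses at least 2 sets; among all covering selections none totals below 14.

14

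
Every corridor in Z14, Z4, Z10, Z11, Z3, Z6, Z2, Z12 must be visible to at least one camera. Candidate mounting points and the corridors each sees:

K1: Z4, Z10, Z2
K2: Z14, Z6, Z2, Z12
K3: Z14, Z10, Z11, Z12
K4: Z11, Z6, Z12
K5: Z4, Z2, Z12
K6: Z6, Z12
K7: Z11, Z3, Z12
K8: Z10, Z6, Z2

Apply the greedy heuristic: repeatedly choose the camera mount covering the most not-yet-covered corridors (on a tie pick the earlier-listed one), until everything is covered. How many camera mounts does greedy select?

3

Pick 1: K2 covers 4 new corridors (Z14, Z6, Z2, Z12).
Pick 2: K1 covers 2 new corridors (Z4, Z10).
Pick 3: K7 covers 2 new corridors (Z11, Z3).
Greedy uses 3 camera mounts.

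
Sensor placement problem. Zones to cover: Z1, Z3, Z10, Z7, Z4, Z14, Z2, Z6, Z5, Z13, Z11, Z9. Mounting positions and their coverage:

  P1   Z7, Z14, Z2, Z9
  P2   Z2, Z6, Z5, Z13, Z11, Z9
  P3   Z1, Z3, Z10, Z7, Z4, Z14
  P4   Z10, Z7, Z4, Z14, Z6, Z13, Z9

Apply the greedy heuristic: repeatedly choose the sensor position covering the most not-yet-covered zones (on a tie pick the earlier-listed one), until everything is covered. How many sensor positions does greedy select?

3

Pick 1: P4 covers 7 new zones (Z10, Z7, Z4, Z14, Z6, Z13, Z9).
Pick 2: P2 covers 3 new zones (Z2, Z5, Z11).
Pick 3: P3 covers 2 new zones (Z1, Z3).
Greedy uses 3 sensor positions. (The true minimum is 2.)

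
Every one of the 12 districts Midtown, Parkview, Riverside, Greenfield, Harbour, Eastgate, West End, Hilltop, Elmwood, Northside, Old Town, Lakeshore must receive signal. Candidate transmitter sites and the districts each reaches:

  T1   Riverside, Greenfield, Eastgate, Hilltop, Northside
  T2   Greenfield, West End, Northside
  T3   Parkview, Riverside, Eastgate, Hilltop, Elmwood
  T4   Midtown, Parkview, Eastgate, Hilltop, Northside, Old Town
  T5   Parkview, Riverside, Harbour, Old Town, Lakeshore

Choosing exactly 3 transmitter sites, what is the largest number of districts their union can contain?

Choosing T2, T3, T5 covers {Parkview, Riverside, Greenfield, Harbour, Eastgate, West End, Hilltop, Elmwood, Northside, Old Town, Lakeshore} — 11 districts.
No choice of 3 transmitter sites does better; here Midtown is left uncovered.

11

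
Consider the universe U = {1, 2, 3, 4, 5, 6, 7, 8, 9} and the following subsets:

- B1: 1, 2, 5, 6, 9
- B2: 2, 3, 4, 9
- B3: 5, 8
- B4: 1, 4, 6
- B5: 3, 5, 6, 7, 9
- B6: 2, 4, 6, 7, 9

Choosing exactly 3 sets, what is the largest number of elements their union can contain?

Choosing B1, B2, B3 covers {1, 2, 3, 4, 5, 6, 8, 9} — 8 elements.
No choice of 3 sets does better; here 7 is left uncovered.

8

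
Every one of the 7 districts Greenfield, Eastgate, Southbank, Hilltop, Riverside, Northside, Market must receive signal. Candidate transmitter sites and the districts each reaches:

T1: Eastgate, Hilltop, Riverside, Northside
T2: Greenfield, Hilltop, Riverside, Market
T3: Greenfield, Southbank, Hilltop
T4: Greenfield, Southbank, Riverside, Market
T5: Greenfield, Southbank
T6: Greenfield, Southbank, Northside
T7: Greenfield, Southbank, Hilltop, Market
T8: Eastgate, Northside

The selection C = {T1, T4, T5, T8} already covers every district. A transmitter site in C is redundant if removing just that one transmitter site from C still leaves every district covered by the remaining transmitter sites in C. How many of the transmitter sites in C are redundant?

2

Drop T1: Hilltop uncovered — not redundant.
Drop T4: Market uncovered — not redundant.
Drop T5: the rest still cover every district — redundant.
Drop T8: the rest still cover every district — redundant.
2 redundant: T5, T8.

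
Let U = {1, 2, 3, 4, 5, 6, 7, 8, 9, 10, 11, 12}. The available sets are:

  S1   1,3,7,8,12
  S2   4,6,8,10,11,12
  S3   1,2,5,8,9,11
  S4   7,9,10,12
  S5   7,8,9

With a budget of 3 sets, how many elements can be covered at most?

Choosing S1, S2, S3 covers {1, 2, 3, 4, 5, 6, 7, 8, 9, 10, 11, 12} — 12 elements.
That is all 12 elements.

12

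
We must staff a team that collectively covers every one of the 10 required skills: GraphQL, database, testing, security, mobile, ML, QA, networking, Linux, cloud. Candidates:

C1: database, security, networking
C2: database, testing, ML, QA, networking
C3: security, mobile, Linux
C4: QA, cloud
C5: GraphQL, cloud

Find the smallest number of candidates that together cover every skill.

C2, C3, C5 together cover {GraphQL, database, testing, security, mobile, ML, QA, networking, Linux, cloud} — every skill.
No 2 of the 5 candidates cover everything (all 10 pairs fall short), so 3 is minimum.

3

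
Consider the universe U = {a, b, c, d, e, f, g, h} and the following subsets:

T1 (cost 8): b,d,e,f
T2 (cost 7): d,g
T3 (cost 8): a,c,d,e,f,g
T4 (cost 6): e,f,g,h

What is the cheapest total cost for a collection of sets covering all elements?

T1, T3, T4 cover every element at cost 8 + 8 + 6 = 22.
Any cover uses at least 3 sets; among all covering selections none totals below 22.

22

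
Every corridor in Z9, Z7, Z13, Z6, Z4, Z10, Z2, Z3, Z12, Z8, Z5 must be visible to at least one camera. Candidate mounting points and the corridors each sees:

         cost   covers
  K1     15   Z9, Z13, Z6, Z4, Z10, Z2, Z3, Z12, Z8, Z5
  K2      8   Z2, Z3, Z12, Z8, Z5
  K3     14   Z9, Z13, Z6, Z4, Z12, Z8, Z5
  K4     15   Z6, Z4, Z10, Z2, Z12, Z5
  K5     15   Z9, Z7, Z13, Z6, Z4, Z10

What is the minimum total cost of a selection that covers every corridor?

K2, K5 cover every corridor at cost 8 + 15 = 23.
Any cover uses at least 2 camera mounts; among all covering selections none totals below 23.
Greedy by coverage-per-cost would pick K1, K5 for 30 — worse than the optimum 23.

23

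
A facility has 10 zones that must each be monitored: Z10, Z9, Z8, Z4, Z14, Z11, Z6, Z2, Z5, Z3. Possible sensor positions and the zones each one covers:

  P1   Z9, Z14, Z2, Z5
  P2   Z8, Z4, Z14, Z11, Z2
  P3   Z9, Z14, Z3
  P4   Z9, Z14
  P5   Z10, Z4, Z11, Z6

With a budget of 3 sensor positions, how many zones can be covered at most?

9

Choosing P1, P2, P5 covers {Z10, Z9, Z8, Z4, Z14, Z11, Z6, Z2, Z5} — 9 zones.
No choice of 3 sensor positions does better; here Z3 is left uncovered.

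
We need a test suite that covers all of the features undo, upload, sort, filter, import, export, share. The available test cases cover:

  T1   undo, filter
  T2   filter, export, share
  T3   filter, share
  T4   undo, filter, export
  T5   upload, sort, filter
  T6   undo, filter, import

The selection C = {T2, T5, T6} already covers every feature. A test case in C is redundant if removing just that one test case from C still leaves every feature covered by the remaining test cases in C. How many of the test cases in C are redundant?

Drop T2: export, share uncovered — not redundant.
Drop T5: upload, sort uncovered — not redundant.
Drop T6: undo, import uncovered — not redundant.
None of the test cases in C is redundant.

0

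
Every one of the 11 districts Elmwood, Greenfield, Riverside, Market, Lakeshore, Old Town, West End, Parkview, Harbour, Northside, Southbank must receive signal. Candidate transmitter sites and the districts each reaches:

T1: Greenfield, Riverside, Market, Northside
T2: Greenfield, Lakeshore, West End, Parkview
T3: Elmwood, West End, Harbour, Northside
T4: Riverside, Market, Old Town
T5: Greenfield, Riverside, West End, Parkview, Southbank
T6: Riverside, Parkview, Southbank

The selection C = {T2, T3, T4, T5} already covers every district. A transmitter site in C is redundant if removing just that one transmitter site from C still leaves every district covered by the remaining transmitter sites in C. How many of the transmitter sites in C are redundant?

0

Drop T2: Lakeshore uncovered — not redundant.
Drop T3: Elmwood, Harbour, Northside uncovered — not redundant.
Drop T4: Market, Old Town uncovered — not redundant.
Drop T5: Southbank uncovered — not redundant.
None of the transmitter sites in C is redundant.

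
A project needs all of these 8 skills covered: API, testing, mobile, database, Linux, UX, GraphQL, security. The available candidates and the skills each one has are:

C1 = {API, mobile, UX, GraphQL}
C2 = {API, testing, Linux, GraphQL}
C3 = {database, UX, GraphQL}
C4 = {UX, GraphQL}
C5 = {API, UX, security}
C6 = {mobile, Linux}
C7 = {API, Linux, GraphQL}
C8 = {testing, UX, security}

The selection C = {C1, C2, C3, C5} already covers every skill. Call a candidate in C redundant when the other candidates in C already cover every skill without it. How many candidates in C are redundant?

0

Drop C1: mobile uncovered — not redundant.
Drop C2: testing, Linux uncovered — not redundant.
Drop C3: database uncovered — not redundant.
Drop C5: security uncovered — not redundant.
None of the candidates in C is redundant.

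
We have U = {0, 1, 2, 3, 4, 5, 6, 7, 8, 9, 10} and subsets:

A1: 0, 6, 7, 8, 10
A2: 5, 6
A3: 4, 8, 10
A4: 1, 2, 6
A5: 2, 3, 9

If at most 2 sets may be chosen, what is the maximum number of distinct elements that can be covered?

Choosing A1, A5 covers {0, 2, 3, 6, 7, 8, 9, 10} — 8 elements.
No choice of 2 sets does better; here 1, 4, 5 are left uncovered.

8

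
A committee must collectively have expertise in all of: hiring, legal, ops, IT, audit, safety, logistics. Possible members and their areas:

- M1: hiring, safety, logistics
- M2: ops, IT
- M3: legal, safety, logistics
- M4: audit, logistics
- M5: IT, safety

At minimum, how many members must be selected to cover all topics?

4

M1, M2, M3, M4 together cover {hiring, legal, ops, IT, audit, safety, logistics} — every topic.
No 3 of the 5 members cover everything (all 10 triples fall short), so 4 is minimum.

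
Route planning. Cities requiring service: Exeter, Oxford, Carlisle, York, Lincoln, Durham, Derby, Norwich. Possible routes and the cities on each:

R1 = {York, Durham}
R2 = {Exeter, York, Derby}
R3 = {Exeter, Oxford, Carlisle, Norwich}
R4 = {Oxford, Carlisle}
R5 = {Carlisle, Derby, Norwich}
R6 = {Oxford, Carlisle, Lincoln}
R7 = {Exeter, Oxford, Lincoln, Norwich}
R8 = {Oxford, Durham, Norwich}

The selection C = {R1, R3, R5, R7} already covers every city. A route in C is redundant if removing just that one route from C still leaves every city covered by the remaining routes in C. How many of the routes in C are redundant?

1

Drop R1: York, Durham uncovered — not redundant.
Drop R3: the rest still cover every city — redundant.
Drop R5: Derby uncovered — not redundant.
Drop R7: Lincoln uncovered — not redundant.
1 redundant: R3.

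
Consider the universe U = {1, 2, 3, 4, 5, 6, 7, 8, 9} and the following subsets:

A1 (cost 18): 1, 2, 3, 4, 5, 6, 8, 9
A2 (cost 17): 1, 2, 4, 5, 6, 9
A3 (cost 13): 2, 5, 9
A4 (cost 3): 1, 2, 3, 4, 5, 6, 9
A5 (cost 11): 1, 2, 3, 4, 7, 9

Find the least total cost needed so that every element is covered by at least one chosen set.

A1, A5 cover every element at cost 18 + 11 = 29.
Any cover uses at least 2 sets; among all covering selections none totals below 29.

29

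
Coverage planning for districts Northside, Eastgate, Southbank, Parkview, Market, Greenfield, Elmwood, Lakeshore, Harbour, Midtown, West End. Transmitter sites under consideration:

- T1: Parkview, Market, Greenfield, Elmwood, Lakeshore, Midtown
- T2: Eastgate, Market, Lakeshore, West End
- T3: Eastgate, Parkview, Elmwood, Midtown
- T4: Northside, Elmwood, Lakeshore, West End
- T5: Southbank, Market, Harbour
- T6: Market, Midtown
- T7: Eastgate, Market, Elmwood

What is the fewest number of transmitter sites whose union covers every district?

4

T1, T2, T4, T5 together cover {Northside, Eastgate, Southbank, Parkview, Market, Greenfield, Elmwood, Lakeshore, Harbour, Midtown, West End} — every district.
No 3 of the 7 transmitter sites cover everything (all 35 triples fall short), so 4 is minimum.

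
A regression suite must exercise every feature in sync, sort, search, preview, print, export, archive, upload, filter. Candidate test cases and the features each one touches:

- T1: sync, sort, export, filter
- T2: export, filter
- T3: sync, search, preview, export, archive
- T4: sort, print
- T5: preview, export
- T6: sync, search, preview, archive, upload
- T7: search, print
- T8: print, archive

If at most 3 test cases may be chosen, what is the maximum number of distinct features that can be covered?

Choosing T1, T4, T6 covers {sync, sort, search, preview, print, export, archive, upload, filter} — 9 features.
That is all 9 features.

9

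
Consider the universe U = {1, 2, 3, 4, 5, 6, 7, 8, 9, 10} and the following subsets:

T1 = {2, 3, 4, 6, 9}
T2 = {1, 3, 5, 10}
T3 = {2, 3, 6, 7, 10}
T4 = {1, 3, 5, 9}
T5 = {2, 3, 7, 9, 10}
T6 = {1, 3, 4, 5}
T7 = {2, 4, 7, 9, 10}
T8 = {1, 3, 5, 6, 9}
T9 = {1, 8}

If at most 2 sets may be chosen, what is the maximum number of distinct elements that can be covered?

9

Choosing T7, T8 covers {1, 2, 3, 4, 5, 6, 7, 9, 10} — 9 elements.
No choice of 2 sets does better; here 8 is left uncovered.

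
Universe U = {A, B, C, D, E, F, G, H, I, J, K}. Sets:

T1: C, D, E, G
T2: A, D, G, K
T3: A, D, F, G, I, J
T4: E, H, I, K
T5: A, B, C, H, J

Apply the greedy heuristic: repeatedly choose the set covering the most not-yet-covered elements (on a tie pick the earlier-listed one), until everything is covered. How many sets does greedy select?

Pick 1: T3 covers 6 new elements (A, D, F, G, I, J).
Pick 2: T4 covers 3 new elements (E, H, K).
Pick 3: T5 covers 2 new elements (B, C).
Greedy uses 3 sets.

3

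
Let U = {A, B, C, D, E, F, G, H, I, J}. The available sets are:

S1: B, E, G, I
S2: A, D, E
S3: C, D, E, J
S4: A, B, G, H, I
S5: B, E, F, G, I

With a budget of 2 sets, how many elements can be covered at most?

Choosing S3, S4 covers {A, B, C, D, E, G, H, I, J} — 9 elements.
No choice of 2 sets does better; here F is left uncovered.

9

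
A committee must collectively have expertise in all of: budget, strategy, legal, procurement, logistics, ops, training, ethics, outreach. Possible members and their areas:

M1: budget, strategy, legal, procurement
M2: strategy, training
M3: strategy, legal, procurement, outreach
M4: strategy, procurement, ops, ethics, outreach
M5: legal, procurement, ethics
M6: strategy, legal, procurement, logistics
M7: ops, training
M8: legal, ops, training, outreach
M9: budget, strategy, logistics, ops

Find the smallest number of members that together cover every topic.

3

M4, M8, M9 together cover {budget, strategy, legal, procurement, logistics, ops, training, ethics, outreach} — every topic.
No 2 of the 9 members cover everything (all 36 pairs fall short), so 3 is minimum.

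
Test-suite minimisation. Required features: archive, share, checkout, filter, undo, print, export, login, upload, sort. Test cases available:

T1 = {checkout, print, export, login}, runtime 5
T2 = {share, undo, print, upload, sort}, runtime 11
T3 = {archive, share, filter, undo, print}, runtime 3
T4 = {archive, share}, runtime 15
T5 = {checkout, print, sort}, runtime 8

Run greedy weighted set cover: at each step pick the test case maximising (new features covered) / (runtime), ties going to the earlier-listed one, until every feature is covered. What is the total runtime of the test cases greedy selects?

19

Pick 1: T3 adds 5 new (archive, share, filter, undo, print) at runtime 3 (ratio 5/3).
Pick 2: T1 adds 3 new (checkout, export, login) at runtime 5 (ratio 3/5).
Pick 3: T2 adds 2 new (upload, sort) at runtime 11 (ratio 2/11).
Greedy total runtime: 3 + 5 + 11 = 19.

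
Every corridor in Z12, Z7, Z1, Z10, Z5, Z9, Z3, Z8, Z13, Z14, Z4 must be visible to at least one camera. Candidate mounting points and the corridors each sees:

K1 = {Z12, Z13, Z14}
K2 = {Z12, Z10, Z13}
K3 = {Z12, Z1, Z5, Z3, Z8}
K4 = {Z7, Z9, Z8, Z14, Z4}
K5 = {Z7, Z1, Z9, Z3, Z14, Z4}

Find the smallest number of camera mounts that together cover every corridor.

3

K2, K3, K4 together cover {Z12, Z7, Z1, Z10, Z5, Z9, Z3, Z8, Z13, Z14, Z4} — every corridor.
No 2 of the 5 camera mounts cover everything (all 10 pairs fall short), so 3 is minimum.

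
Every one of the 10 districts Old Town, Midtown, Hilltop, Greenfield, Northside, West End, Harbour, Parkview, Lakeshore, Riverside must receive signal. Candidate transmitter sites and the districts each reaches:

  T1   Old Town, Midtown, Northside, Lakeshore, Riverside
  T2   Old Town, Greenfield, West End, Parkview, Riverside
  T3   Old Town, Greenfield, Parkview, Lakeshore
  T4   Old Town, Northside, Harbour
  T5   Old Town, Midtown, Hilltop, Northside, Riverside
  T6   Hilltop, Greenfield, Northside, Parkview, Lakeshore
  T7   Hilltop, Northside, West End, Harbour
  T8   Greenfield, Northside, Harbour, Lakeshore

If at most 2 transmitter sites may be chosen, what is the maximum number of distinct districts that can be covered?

8

Choosing T1, T2 covers {Old Town, Midtown, Greenfield, Northside, West End, Parkview, Lakeshore, Riverside} — 8 districts.
No choice of 2 transmitter sites does better; here Hilltop, Harbour are left uncovered.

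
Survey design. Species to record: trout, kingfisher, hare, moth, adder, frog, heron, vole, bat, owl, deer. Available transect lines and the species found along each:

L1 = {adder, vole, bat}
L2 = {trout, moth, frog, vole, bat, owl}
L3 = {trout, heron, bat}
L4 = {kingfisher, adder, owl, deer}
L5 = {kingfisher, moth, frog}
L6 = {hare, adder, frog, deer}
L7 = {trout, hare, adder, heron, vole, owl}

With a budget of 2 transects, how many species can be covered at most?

9

Choosing L2, L4 covers {trout, kingfisher, moth, adder, frog, vole, bat, owl, deer} — 9 species.
No choice of 2 transects does better; here hare, heron are left uncovered.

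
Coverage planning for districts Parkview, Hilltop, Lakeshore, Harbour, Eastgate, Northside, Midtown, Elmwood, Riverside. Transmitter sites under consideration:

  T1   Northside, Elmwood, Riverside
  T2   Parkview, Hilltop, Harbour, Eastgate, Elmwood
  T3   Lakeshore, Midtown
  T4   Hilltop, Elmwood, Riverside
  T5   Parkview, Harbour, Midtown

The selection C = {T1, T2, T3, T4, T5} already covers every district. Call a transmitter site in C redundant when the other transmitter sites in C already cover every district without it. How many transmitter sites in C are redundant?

2

Drop T1: Northside uncovered — not redundant.
Drop T2: Eastgate uncovered — not redundant.
Drop T3: Lakeshore uncovered — not redundant.
Drop T4: the rest still cover every district — redundant.
Drop T5: the rest still cover every district — redundant.
2 redundant: T4, T5.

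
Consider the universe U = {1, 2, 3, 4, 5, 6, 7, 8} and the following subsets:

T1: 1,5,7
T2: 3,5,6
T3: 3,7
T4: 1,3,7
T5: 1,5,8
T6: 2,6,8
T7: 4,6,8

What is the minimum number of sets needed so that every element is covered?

T1, T2, T6, T7 together cover {1, 2, 3, 4, 5, 6, 7, 8} — every element.
No 3 of the 7 sets cover everything (all 35 triples fall short), so 4 is minimum.

4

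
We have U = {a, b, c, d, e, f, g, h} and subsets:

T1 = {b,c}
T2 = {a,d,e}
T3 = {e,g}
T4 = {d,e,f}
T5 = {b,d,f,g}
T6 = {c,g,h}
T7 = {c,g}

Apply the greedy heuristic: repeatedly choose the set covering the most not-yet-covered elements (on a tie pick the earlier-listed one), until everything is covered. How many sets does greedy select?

Pick 1: T5 covers 4 new elements (b, d, f, g).
Pick 2: T2 covers 2 new elements (a, e).
Pick 3: T6 covers 2 new elements (c, h).
Greedy uses 3 sets.

3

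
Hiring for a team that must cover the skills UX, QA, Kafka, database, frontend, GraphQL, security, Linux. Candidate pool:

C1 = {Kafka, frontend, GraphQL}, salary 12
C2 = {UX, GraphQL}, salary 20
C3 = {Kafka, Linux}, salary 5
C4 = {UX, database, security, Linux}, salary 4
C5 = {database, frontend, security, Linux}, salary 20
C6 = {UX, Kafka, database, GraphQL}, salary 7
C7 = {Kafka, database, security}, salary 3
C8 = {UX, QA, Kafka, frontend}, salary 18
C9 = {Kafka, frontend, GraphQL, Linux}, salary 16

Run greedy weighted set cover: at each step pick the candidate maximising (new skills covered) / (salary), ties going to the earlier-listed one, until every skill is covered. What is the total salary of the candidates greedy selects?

Pick 1: C4 adds 4 new (UX, database, security, Linux) at salary 4 (ratio 4/4).
Pick 2: C7 adds 1 new (Kafka) at salary 3 (ratio 1/3).
Pick 3: C1 adds 2 new (frontend, GraphQL) at salary 12 (ratio 2/12).
Pick 4: C8 adds 1 new (QA) at salary 18 (ratio 1/18).
Greedy total salary: 4 + 3 + 12 + 18 = 37. (The true optimum is 29, so greedy overshoots here.)

37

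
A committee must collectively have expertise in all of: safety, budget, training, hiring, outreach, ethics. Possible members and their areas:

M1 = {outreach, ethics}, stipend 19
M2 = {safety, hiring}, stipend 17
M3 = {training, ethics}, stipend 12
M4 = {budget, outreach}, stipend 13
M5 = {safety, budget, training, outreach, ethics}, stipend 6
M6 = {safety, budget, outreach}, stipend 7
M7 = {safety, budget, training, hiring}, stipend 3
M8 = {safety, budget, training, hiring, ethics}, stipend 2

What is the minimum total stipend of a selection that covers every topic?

M5, M8 cover every topic at stipend 6 + 2 = 8.
Any cover uses at least 2 members; among all covering selections none totals below 8.

8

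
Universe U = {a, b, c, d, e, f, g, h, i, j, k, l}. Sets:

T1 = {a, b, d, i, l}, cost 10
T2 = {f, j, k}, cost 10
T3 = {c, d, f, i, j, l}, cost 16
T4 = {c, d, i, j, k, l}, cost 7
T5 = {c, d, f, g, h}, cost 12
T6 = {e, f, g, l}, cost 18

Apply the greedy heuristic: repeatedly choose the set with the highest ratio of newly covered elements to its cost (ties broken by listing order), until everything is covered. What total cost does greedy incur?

Pick 1: T4 adds 6 new (c, d, i, j, k, l) at cost 7 (ratio 6/7).
Pick 2: T5 adds 3 new (f, g, h) at cost 12 (ratio 3/12).
Pick 3: T1 adds 2 new (a, b) at cost 10 (ratio 2/10).
Pick 4: T6 adds 1 new (e) at cost 18 (ratio 1/18).
Greedy total cost: 7 + 12 + 10 + 18 = 47.

47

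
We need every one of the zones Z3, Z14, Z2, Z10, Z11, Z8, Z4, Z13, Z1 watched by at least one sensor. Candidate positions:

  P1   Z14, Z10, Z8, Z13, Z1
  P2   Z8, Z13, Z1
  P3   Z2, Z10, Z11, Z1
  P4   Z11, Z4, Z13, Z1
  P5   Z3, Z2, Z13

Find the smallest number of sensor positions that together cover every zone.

P1, P4, P5 together cover {Z3, Z14, Z2, Z10, Z11, Z8, Z4, Z13, Z1} — every zone.
No 2 of the 5 sensor positions cover everything (all 10 pairs fall short), so 3 is minimum.

3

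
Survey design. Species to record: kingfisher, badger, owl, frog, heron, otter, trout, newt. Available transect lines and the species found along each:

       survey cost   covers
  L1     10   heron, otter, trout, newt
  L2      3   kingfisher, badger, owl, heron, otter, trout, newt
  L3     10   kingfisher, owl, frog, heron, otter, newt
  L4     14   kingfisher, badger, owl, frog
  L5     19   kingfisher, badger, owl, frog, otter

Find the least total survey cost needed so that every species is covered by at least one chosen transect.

L2, L3 cover every species at survey cost 3 + 10 = 13.
Any cover uses at least 2 transects; among all covering selections none totals below 13.

13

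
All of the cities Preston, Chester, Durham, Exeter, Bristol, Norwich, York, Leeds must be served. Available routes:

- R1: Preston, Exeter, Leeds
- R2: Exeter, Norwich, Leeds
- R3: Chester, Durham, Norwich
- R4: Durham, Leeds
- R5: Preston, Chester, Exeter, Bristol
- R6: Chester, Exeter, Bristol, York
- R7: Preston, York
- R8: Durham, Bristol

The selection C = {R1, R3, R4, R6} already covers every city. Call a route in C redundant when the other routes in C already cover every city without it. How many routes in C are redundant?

Drop R1: Preston uncovered — not redundant.
Drop R3: Norwich uncovered — not redundant.
Drop R4: the rest still cover every city — redundant.
Drop R6: Bristol, York uncovered — not redundant.
1 redundant: R4.

1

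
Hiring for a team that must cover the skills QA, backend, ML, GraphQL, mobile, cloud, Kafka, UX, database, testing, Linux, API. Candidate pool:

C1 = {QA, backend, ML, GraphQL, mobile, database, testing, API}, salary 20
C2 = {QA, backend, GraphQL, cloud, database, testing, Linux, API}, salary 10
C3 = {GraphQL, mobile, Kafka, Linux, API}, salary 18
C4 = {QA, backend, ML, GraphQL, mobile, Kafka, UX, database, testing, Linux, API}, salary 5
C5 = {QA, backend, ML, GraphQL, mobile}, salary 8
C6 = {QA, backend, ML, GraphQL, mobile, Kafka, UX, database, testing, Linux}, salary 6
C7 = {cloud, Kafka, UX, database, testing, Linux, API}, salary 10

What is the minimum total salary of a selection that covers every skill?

C2, C4 cover every skill at salary 10 + 5 = 15.
Any cover uses at least 2 candidates; among all covering selections none totals below 15.

15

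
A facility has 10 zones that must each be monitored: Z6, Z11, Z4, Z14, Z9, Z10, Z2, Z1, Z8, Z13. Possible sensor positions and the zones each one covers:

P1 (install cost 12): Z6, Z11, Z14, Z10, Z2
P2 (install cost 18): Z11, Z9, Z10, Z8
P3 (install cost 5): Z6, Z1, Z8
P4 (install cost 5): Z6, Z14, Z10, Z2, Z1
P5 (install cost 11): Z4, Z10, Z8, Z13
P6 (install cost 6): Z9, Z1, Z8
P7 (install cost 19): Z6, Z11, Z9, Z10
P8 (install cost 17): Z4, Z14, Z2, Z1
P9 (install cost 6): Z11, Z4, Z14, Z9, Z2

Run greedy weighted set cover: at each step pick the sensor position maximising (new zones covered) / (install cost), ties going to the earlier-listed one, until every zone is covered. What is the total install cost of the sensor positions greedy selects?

27

Pick 1: P4 adds 5 new (Z6, Z14, Z10, Z2, Z1) at install cost 5 (ratio 5/5).
Pick 2: P9 adds 3 new (Z11, Z4, Z9) at install cost 6 (ratio 3/6).
Pick 3: P3 adds 1 new (Z8) at install cost 5 (ratio 1/5).
Pick 4: P5 adds 1 new (Z13) at install cost 11 (ratio 1/11).
Greedy total install cost: 5 + 6 + 5 + 11 = 27. (The true optimum is 22, so greedy overshoots here.)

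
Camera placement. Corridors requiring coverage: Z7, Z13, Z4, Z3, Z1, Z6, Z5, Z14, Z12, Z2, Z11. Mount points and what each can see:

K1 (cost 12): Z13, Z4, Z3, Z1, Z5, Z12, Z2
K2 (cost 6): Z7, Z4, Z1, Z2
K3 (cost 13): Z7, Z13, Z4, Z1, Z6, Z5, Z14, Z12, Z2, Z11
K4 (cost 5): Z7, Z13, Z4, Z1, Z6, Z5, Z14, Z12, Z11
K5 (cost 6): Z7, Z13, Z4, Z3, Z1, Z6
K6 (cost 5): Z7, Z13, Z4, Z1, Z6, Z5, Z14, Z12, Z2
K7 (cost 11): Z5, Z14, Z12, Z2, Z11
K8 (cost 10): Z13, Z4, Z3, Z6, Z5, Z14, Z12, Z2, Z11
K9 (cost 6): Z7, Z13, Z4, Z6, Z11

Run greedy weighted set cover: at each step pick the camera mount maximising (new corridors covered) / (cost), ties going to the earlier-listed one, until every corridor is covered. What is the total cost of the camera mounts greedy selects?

16

Pick 1: K4 adds 9 new (Z7, Z13, Z4, Z1, Z6, Z5, Z14, Z12, Z11) at cost 5 (ratio 9/5).
Pick 2: K6 adds 1 new (Z2) at cost 5 (ratio 1/5).
Pick 3: K5 adds 1 new (Z3) at cost 6 (ratio 1/6).
Greedy total cost: 5 + 5 + 6 = 16. (The true optimum is 15, so greedy overshoots here.)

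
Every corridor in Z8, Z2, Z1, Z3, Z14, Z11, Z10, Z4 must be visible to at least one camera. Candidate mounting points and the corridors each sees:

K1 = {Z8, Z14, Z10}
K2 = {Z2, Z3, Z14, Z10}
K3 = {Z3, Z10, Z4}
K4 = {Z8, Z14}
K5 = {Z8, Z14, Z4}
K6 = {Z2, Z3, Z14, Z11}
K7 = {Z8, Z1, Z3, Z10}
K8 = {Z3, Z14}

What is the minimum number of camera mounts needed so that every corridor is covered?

K3, K6, K7 together cover {Z8, Z2, Z1, Z3, Z14, Z11, Z10, Z4} — every corridor.
No 2 of the 8 camera mounts cover everything (all 28 pairs fall short), so 3 is minimum.
Greedy (largest uncovered first) would take K2, K5, K6, K7 — 4 camera mounts — but 3 suffice.

3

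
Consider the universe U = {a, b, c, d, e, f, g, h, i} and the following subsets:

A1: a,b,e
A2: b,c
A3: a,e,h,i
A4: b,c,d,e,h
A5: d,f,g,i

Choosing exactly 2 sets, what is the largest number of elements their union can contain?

Choosing A4, A5 covers {b, c, d, e, f, g, h, i} — 8 elements.
No choice of 2 sets does better; here a is left uncovered.

8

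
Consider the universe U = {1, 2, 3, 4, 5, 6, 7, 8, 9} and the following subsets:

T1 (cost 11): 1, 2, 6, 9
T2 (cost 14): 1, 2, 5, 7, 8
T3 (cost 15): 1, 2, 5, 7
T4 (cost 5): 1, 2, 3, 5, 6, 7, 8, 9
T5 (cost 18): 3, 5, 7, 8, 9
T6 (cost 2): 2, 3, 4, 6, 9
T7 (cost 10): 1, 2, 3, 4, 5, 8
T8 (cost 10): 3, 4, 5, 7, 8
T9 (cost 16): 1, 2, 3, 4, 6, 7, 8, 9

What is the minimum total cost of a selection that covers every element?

7

T4, T6 cover every element at cost 5 + 2 = 7.
Any cover uses at least 2 sets; among all covering selections none totals below 7.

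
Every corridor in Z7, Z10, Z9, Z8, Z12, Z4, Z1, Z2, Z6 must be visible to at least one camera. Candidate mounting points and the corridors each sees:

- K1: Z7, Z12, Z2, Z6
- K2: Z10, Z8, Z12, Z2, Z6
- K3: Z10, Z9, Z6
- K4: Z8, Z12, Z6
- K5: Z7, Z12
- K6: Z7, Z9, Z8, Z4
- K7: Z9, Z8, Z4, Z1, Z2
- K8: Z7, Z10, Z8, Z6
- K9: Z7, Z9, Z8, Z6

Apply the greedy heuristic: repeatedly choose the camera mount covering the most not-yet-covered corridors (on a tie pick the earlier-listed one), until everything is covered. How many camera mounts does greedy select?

3

Pick 1: K2 covers 5 new corridors (Z10, Z8, Z12, Z2, Z6).
Pick 2: K6 covers 3 new corridors (Z7, Z9, Z4).
Pick 3: K7 covers 1 new corridors (Z1).
Greedy uses 3 camera mounts.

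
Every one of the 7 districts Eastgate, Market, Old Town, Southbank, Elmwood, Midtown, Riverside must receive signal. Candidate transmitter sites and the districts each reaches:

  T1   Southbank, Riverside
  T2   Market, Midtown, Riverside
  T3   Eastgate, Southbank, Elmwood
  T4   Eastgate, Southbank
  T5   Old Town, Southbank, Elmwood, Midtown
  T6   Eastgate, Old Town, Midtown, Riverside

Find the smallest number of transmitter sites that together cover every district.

3

T2, T3, T5 together cover {Eastgate, Market, Old Town, Southbank, Elmwood, Midtown, Riverside} — every district.
No 2 of the 6 transmitter sites cover everything (all 15 pairs fall short), so 3 is minimum.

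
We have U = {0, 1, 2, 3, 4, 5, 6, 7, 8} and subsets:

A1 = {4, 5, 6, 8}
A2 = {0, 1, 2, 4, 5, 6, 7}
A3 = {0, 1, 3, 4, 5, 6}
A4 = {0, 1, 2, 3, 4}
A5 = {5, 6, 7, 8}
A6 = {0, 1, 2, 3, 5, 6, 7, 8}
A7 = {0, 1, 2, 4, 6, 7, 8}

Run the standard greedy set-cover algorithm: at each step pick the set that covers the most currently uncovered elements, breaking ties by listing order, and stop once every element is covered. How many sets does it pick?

Pick 1: A6 covers 8 new elements (0, 1, 2, 3, 5, 6, 7, 8).
Pick 2: A1 covers 1 new elements (4).
Greedy uses 2 sets.

2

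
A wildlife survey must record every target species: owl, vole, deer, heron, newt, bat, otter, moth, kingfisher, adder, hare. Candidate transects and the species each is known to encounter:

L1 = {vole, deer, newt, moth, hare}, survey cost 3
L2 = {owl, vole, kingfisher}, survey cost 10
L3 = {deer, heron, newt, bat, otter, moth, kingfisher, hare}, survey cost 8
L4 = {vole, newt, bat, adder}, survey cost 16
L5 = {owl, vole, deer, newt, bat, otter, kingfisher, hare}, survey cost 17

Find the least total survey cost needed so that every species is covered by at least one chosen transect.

L2, L3, L4 cover every species at survey cost 10 + 8 + 16 = 34.
Any cover uses at least 3 transects; among all covering selections none totals below 34.
Greedy by coverage-per-survey cost would pick L1, L3, L2, L4 for 37 — worse than the optimum 34.

34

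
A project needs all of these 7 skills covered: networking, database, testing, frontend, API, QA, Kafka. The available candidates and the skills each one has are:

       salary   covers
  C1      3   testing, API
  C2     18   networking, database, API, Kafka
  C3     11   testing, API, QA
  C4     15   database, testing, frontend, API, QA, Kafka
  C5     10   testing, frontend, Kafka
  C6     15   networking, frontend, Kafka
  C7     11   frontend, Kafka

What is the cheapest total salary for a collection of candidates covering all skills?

C4, C6 cover every skill at salary 15 + 15 = 30.
Any cover uses at least 2 candidates; among all covering selections none totals below 30.

30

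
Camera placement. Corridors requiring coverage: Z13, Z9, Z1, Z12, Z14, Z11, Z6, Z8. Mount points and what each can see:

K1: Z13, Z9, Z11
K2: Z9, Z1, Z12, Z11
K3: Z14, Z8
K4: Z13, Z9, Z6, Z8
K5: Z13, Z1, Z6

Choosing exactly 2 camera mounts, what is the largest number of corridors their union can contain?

7

Choosing K2, K4 covers {Z13, Z9, Z1, Z12, Z11, Z6, Z8} — 7 corridors.
No choice of 2 camera mounts does better; here Z14 is left uncovered.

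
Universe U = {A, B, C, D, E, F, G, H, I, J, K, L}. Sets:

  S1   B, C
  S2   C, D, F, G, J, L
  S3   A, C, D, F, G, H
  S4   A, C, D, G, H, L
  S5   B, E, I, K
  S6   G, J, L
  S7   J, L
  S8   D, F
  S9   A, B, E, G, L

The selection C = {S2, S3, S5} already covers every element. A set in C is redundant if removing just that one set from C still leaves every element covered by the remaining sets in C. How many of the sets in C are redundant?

0

Drop S2: J, L uncovered — not redundant.
Drop S3: A, H uncovered — not redundant.
Drop S5: B, E, I, K uncovered — not redundant.
None of the sets in C is redundant.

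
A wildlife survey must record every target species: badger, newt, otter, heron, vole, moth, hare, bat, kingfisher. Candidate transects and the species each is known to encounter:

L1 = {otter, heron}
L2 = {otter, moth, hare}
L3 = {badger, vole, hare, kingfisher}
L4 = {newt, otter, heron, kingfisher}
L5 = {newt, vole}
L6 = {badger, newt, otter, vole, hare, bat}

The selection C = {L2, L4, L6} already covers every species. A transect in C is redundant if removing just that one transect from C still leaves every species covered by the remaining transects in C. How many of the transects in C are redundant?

Drop L2: moth uncovered — not redundant.
Drop L4: heron, kingfisher uncovered — not redundant.
Drop L6: badger, vole, bat uncovered — not redundant.
None of the transects in C is redundant.

0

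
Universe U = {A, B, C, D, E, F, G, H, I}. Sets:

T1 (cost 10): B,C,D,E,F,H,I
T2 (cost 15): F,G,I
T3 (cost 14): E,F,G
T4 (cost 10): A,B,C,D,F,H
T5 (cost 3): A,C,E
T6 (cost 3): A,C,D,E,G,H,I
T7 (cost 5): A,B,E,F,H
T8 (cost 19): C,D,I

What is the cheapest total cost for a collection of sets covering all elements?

8

T6, T7 cover every element at cost 3 + 5 = 8.
Any cover uses at least 2 sets; among all covering selections none totals below 8.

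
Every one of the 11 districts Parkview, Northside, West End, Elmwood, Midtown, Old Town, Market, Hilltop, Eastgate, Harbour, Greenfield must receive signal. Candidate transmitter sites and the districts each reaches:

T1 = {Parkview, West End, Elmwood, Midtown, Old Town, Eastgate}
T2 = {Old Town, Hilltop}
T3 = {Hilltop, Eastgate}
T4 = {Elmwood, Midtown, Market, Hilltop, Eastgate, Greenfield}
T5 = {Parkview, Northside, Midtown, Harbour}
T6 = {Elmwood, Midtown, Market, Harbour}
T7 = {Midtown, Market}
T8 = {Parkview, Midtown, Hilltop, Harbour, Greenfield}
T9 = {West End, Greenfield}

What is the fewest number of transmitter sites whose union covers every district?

3

T1, T4, T5 together cover {Parkview, Northside, West End, Elmwood, Midtown, Old Town, Market, Hilltop, Eastgate, Harbour, Greenfield} — every district.
No 2 of the 9 transmitter sites cover everything (all 36 pairs fall short), so 3 is minimum.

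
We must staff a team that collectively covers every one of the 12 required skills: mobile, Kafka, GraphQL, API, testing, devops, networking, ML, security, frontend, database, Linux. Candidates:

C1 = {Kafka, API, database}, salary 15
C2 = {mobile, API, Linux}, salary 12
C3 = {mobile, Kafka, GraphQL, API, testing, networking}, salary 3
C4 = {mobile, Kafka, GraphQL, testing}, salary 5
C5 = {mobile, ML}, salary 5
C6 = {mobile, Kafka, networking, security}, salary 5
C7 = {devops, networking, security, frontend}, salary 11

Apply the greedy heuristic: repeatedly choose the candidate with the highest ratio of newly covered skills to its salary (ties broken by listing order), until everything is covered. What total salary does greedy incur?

Pick 1: C3 adds 6 new (mobile, Kafka, GraphQL, API, testing, networking) at salary 3 (ratio 6/3).
Pick 2: C7 adds 3 new (devops, security, frontend) at salary 11 (ratio 3/11).
Pick 3: C5 adds 1 new (ML) at salary 5 (ratio 1/5).
Pick 4: C2 adds 1 new (Linux) at salary 12 (ratio 1/12).
Pick 5: C1 adds 1 new (database) at salary 15 (ratio 1/15).
Greedy total salary: 3 + 11 + 5 + 12 + 15 = 46.

46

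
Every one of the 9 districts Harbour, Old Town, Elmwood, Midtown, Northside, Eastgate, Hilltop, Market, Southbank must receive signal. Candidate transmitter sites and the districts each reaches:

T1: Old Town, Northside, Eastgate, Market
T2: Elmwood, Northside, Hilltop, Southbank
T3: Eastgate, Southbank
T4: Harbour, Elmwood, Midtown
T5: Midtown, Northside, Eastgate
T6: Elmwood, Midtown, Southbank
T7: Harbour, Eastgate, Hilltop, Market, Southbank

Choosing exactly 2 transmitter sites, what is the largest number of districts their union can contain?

Choosing T1, T2 covers {Old Town, Elmwood, Northside, Eastgate, Hilltop, Market, Southbank} — 7 districts.
No choice of 2 transmitter sites does better; here Harbour, Midtown are left uncovered.

7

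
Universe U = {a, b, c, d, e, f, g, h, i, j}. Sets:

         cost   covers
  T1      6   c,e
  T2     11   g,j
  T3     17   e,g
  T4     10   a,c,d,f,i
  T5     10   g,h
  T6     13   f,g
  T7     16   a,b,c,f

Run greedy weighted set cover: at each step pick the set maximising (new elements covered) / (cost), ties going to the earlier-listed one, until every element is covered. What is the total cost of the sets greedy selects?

Pick 1: T4 adds 5 new (a, c, d, f, i) at cost 10 (ratio 5/10).
Pick 2: T5 adds 2 new (g, h) at cost 10 (ratio 2/10).
Pick 3: T1 adds 1 new (e) at cost 6 (ratio 1/6).
Pick 4: T2 adds 1 new (j) at cost 11 (ratio 1/11).
Pick 5: T7 adds 1 new (b) at cost 16 (ratio 1/16).
Greedy total cost: 10 + 10 + 6 + 11 + 16 = 53.

53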